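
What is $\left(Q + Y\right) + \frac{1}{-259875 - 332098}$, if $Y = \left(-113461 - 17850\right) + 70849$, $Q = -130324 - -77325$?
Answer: $- \frac{67165848554}{591973} \approx -1.1346 \cdot 10^{5}$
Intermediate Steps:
$Q = -52999$ ($Q = -130324 + 77325 = -52999$)
$Y = -60462$ ($Y = -131311 + 70849 = -60462$)
$\left(Q + Y\right) + \frac{1}{-259875 - 332098} = \left(-52999 - 60462\right) + \frac{1}{-259875 - 332098} = -113461 + \frac{1}{-591973} = -113461 - \frac{1}{591973} = - \frac{67165848554}{591973}$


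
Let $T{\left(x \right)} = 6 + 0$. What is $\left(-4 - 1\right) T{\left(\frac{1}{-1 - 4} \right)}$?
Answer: $-30$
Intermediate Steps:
$T{\left(x \right)} = 6$
$\left(-4 - 1\right) T{\left(\frac{1}{-1 - 4} \right)} = \left(-4 - 1\right) 6 = \left(-5\right) 6 = -30$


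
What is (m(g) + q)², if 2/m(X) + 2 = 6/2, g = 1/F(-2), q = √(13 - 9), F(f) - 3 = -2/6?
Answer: 16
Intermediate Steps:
F(f) = 8/3 (F(f) = 3 - 2/6 = 3 - 2*⅙ = 3 - ⅓ = 8/3)
q = 2 (q = √4 = 2)
g = 3/8 (g = 1/(8/3) = 3/8 ≈ 0.37500)
m(X) = 2 (m(X) = 2/(-2 + 6/2) = 2/(-2 + 6*(½)) = 2/(-2 + 3) = 2/1 = 2*1 = 2)
(m(g) + q)² = (2 + 2)² = 4² = 16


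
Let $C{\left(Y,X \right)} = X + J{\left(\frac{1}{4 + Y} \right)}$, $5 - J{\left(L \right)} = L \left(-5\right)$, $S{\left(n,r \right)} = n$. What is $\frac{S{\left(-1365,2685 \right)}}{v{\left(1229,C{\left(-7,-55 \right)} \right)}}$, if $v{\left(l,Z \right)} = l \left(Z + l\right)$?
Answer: $- \frac{4095}{4340828} \approx -0.00094337$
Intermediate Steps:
$J{\left(L \right)} = 5 + 5 L$ ($J{\left(L \right)} = 5 - L \left(-5\right) = 5 - - 5 L = 5 + 5 L$)
$C{\left(Y,X \right)} = 5 + X + \frac{5}{4 + Y}$ ($C{\left(Y,X \right)} = X + \left(5 + \frac{5}{4 + Y}\right) = 5 + X + \frac{5}{4 + Y}$)
$\frac{S{\left(-1365,2685 \right)}}{v{\left(1229,C{\left(-7,-55 \right)} \right)}} = - \frac{1365}{1229 \left(\frac{5 + \left(4 - 7\right) \left(5 - 55\right)}{4 - 7} + 1229\right)} = - \frac{1365}{1229 \left(\frac{5 - -150}{-3} + 1229\right)} = - \frac{1365}{1229 \left(- \frac{5 + 150}{3} + 1229\right)} = - \frac{1365}{1229 \left(\left(- \frac{1}{3}\right) 155 + 1229\right)} = - \frac{1365}{1229 \left(- \frac{155}{3} + 1229\right)} = - \frac{1365}{1229 \cdot \frac{3532}{3}} = - \frac{1365}{\frac{4340828}{3}} = \left(-1365\right) \frac{3}{4340828} = - \frac{4095}{4340828}$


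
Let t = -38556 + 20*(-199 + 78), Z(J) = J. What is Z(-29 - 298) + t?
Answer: -41303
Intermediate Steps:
t = -40976 (t = -38556 + 20*(-121) = -38556 - 2420 = -40976)
Z(-29 - 298) + t = (-29 - 298) - 40976 = -327 - 40976 = -41303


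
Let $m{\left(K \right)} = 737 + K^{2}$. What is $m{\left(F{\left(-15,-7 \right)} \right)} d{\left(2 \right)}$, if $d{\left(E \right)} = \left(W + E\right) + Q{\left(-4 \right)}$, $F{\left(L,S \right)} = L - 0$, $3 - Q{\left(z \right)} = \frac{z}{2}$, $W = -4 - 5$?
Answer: $-1924$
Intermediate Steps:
$W = -9$
$Q{\left(z \right)} = 3 - \frac{z}{2}$
$F{\left(L,S \right)} = L$ ($F{\left(L,S \right)} = L + 0 = L$)
$d{\left(E \right)} = -4 + E$ ($d{\left(E \right)} = \left(-9 + E\right) + \left(3 - -2\right) = \left(-9 + E\right) + \left(3 + 2\right) = \left(-9 + E\right) + 5 = -4 + E$)
$m{\left(F{\left(-15,-7 \right)} \right)} d{\left(2 \right)} = \left(737 + \left(-15\right)^{2}\right) \left(-4 + 2\right) = \left(737 + 225\right) \left(-2\right) = 962 \left(-2\right) = -1924$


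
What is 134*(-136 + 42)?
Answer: -12596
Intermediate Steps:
134*(-136 + 42) = 134*(-94) = -12596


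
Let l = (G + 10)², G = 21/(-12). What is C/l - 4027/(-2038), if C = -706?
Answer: -18635845/2219382 ≈ -8.3969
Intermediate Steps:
G = -7/4 (G = 21*(-1/12) = -7/4 ≈ -1.7500)
l = 1089/16 (l = (-7/4 + 10)² = (33/4)² = 1089/16 ≈ 68.063)
C/l - 4027/(-2038) = -706/1089/16 - 4027/(-2038) = -706*16/1089 - 4027*(-1/2038) = -11296/1089 + 4027/2038 = -18635845/2219382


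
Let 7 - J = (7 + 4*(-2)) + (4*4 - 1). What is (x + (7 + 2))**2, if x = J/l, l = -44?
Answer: 162409/1936 ≈ 83.889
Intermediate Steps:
J = -7 (J = 7 - ((7 + 4*(-2)) + (4*4 - 1)) = 7 - ((7 - 8) + (16 - 1)) = 7 - (-1 + 15) = 7 - 1*14 = 7 - 14 = -7)
x = 7/44 (x = -7/(-44) = -7*(-1/44) = 7/44 ≈ 0.15909)
(x + (7 + 2))**2 = (7/44 + (7 + 2))**2 = (7/44 + 9)**2 = (403/44)**2 = 162409/1936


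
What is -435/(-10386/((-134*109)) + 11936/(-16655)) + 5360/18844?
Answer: 249258446871145/3199678223 ≈ 77901.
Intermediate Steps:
-435/(-10386/((-134*109)) + 11936/(-16655)) + 5360/18844 = -435/(-10386/(-14606) + 11936*(-1/16655)) + 5360*(1/18844) = -435/(-10386*(-1/14606) - 11936/16655) + 1340/4711 = -435/(5193/7303 - 11936/16655) + 1340/4711 = -435/(-679193/121631465) + 1340/4711 = -435*(-121631465/679193) + 1340/4711 = 52909687275/679193 + 1340/4711 = 249258446871145/3199678223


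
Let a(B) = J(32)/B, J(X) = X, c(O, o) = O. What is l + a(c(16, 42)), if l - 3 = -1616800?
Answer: -1616795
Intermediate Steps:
l = -1616797 (l = 3 - 1616800 = -1616797)
a(B) = 32/B
l + a(c(16, 42)) = -1616797 + 32/16 = -1616797 + 32*(1/16) = -1616797 + 2 = -1616795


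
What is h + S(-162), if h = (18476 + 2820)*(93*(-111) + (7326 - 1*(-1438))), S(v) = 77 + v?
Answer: -33200549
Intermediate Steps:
h = -33200464 (h = 21296*(-10323 + (7326 + 1438)) = 21296*(-10323 + 8764) = 21296*(-1559) = -33200464)
h + S(-162) = -33200464 + (77 - 162) = -33200464 - 85 = -33200549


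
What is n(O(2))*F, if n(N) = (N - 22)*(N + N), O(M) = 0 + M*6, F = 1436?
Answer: -344640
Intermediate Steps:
O(M) = 6*M (O(M) = 0 + 6*M = 6*M)
n(N) = 2*N*(-22 + N) (n(N) = (-22 + N)*(2*N) = 2*N*(-22 + N))
n(O(2))*F = (2*(6*2)*(-22 + 6*2))*1436 = (2*12*(-22 + 12))*1436 = (2*12*(-10))*1436 = -240*1436 = -344640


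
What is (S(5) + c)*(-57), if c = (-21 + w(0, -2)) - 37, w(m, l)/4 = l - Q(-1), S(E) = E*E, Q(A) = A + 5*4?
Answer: 6669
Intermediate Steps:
Q(A) = 20 + A (Q(A) = A + 20 = 20 + A)
S(E) = E²
w(m, l) = -76 + 4*l (w(m, l) = 4*(l - (20 - 1)) = 4*(l - 1*19) = 4*(l - 19) = 4*(-19 + l) = -76 + 4*l)
c = -142 (c = (-21 + (-76 + 4*(-2))) - 37 = (-21 + (-76 - 8)) - 37 = (-21 - 84) - 37 = -105 - 37 = -142)
(S(5) + c)*(-57) = (5² - 142)*(-57) = (25 - 142)*(-57) = -117*(-57) = 6669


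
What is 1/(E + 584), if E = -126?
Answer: 1/458 ≈ 0.0021834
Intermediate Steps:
1/(E + 584) = 1/(-126 + 584) = 1/458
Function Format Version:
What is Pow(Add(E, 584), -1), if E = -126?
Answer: Rational(1, 458) ≈ 0.0021834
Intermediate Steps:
Pow(Add(E, 584), -1) = Pow(Add(-126, 584), -1) = Pow(458, -1) = Rational(1, 458)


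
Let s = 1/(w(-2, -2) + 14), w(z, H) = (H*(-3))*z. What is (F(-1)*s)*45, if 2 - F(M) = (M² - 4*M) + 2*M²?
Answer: -225/2 ≈ -112.50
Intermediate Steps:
w(z, H) = -3*H*z (w(z, H) = (-3*H)*z = -3*H*z)
s = ½ (s = 1/(-3*(-2)*(-2) + 14) = 1/(-12 + 14) = 1/2 = ½ ≈ 0.50000)
F(M) = 2 - 3*M² + 4*M (F(M) = 2 - ((M² - 4*M) + 2*M²) = 2 - (-4*M + 3*M²) = 2 + (-3*M² + 4*M) = 2 - 3*M² + 4*M)
(F(-1)*s)*45 = ((2 - 3*(-1)² + 4*(-1))*(½))*45 = ((2 - 3*1 - 4)*(½))*45 = ((2 - 3 - 4)*(½))*45 = -5*½*45 = -5/2*45 = -225/2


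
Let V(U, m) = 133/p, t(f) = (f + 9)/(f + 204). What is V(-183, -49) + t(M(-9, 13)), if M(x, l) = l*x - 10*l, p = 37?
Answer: 14525/1591 ≈ 9.1295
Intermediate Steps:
M(x, l) = -10*l + l*x
t(f) = (9 + f)/(204 + f)
V(U, m) = 133/37
V(-183, -49) + t(M(-9, 13)) = 133/37 + (9 + 13*(-10 - 9))/(204 + 13*(-10 - 9)) = 133/37 + (9 + 13*(-19))/(204 + 13*(-19)) = 133/37 + (9 - 247)/(204 - 247) = 133/37 - 238/(-43) = 133/37 - 1/43*(-238) = 133/37 + 238/43 = 14525/1591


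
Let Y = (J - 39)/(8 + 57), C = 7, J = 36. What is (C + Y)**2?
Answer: 204304/4225 ≈ 48.356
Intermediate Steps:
Y = -3/65 (Y = (36 - 39)/(8 + 57) = -3/65 ≈ -0.046154)
(C + Y)**2 = (7 - 3/65)**2 = (452/65)**2 = 204304/4225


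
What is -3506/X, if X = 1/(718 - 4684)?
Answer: 13904796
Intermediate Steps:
X = -1/3966 (X = 1/(-3966) = -1/3966 ≈ -0.00025214)
-3506/X = -3506/(-1/3966) = -3506*(-3966) = -1*(-13904796) = 13904796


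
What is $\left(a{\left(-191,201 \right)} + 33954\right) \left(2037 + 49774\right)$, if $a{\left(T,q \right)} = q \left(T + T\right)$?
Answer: $-2218961508$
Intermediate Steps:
$a{\left(T,q \right)} = 2 T q$ ($a{\left(T,q \right)} = q 2 T = 2 T q$)
$\left(a{\left(-191,201 \right)} + 33954\right) \left(2037 + 49774\right) = \left(2 \left(-191\right) 201 + 33954\right) \left(2037 + 49774\right) = \left(-76782 + 33954\right) 51811 = \left(-42828\right) 51811 = -2218961508$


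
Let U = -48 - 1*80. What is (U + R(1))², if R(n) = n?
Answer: 16129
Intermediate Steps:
U = -128 (U = -48 - 80 = -128)
(U + R(1))² = (-128 + 1)² = (-127)² = 16129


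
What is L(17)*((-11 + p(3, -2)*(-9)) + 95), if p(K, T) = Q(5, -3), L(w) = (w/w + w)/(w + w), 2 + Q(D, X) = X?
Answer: 1161/17 ≈ 68.294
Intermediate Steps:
Q(D, X) = -2 + X
L(w) = (1 + w)/(2*w) (L(w) = (1 + w)/((2*w)) = (1 + w)*(1/(2*w)) = (1 + w)/(2*w))
p(K, T) = -5 (p(K, T) = -2 - 3 = -5)
L(17)*((-11 + p(3, -2)*(-9)) + 95) = ((1/2)*(1 + 17)/17)*((-11 - 5*(-9)) + 95) = ((1/2)*(1/17)*18)*((-11 + 45) + 95) = 9*(34 + 95)/17 = (9/17)*129 = 1161/17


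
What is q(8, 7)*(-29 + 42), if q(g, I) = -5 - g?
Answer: -169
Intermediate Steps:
q(8, 7)*(-29 + 42) = (-5 - 1*8)*(-29 + 42) = (-5 - 8)*13 = -13*13 = -169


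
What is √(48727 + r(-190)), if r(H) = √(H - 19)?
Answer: √(48727 + I*√209) ≈ 220.74 + 0.0327*I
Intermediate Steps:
r(H) = √(-19 + H)
√(48727 + r(-190)) = √(48727 + √(-19 - 190)) = √(48727 + √(-209)) = √(48727 + I*√209)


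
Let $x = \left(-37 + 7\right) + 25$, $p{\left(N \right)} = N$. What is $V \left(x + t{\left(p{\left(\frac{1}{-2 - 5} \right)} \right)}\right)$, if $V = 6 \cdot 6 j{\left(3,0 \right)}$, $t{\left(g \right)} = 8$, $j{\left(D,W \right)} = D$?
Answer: $324$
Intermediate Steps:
$V = 108$ ($V = 6 \cdot 6 \cdot 3 = 36 \cdot 3 = 108$)
$x = -5$ ($x = -30 + 25 = -5$)
$V \left(x + t{\left(p{\left(\frac{1}{-2 - 5} \right)} \right)}\right) = 108 \left(-5 + 8\right) = 108 \cdot 3 = 324$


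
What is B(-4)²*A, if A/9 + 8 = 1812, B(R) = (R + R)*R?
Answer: 16625664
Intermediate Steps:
B(R) = 2*R² (B(R) = (2*R)*R = 2*R²)
A = 16236 (A = -72 + 9*1812 = -72 + 16308 = 16236)
B(-4)²*A = (2*(-4)²)²*16236 = (2*16)²*16236 = 32²*16236 = 1024*16236 = 16625664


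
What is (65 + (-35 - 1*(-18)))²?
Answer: 2304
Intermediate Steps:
(65 + (-35 - 1*(-18)))² = (65 + (-35 + 18))² = (65 - 17)² = 48² = 2304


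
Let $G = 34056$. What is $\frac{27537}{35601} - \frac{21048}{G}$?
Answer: $\frac{2617642}{16839273} \approx 0.15545$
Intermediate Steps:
$\frac{27537}{35601} - \frac{21048}{G} = \frac{27537}{35601} - \frac{21048}{34056} = 27537 \cdot \frac{1}{35601} - \frac{877}{1419} = \frac{9179}{11867} - \frac{877}{1419} = \frac{2617642}{16839273}$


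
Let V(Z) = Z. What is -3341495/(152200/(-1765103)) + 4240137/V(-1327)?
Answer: 1565222118350339/40393880 ≈ 3.8749e+7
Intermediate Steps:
-3341495/(152200/(-1765103)) + 4240137/V(-1327) = -3341495/(152200/(-1765103)) + 4240137/(-1327) = -3341495/(152200*(-1/1765103)) + 4240137*(-1/1327) = -3341495/(-152200/1765103) - 4240137/1327 = -3341495*(-1765103/152200) - 4240137/1327 = 1179616569797/30440 - 4240137/1327 = 1565222118350339/40393880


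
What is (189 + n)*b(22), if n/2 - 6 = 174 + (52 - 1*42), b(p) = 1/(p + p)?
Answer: 569/44 ≈ 12.932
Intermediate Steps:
b(p) = 1/(2*p)
n = 380 (n = 12 + 2*(174 + (52 - 1*42)) = 12 + 2*(174 + (52 - 42)) = 12 + 2*(174 + 10) = 12 + 2*184 = 12 + 368 = 380)
(189 + n)*b(22) = (189 + 380)*((½)/22) = 569*((½)*(1/22)) = 569*(1/44) = 569/44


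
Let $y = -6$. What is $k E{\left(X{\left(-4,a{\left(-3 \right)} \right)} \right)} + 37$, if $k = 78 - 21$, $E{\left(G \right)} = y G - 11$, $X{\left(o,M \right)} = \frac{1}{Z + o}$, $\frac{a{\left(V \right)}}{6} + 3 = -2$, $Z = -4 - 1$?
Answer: $-552$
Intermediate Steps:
$Z = -5$ ($Z = -4 - 1 = -5$)
$a{\left(V \right)} = -30$ ($a{\left(V \right)} = -18 + 6 \left(-2\right) = -18 - 12 = -30$)
$X{\left(o,M \right)} = \frac{1}{-5 + o}$
$E{\left(G \right)} = -11 - 6 G$ ($E{\left(G \right)} = - 6 G - 11 = -11 - 6 G$)
$k = 57$
$k E{\left(X{\left(-4,a{\left(-3 \right)} \right)} \right)} + 37 = 57 \left(-11 - \frac{6}{-5 - 4}\right) + 37 = 57 \left(-11 - \frac{6}{-9}\right) + 37 = 57 \left(-11 - - \frac{2}{3}\right) + 37 = 57 \left(-11 + \frac{2}{3}\right) + 37 = 57 \left(- \frac{31}{3}\right) + 37 = -589 + 37 = -552$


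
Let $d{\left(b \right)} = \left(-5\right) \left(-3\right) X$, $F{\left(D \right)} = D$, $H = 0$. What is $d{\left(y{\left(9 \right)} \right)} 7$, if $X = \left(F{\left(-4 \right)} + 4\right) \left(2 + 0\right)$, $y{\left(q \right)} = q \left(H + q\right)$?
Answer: $0$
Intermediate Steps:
$y{\left(q \right)} = q^{2}$ ($y{\left(q \right)} = q \left(0 + q\right) = q q = q^{2}$)
$X = 0$ ($X = \left(-4 + 4\right) \left(2 + 0\right) = 0 \cdot 2 = 0$)
$d{\left(b \right)} = 0$ ($d{\left(b \right)} = \left(-5\right) \left(-3\right) 0 = 15 \cdot 0 = 0$)
$d{\left(y{\left(9 \right)} \right)} 7 = 0 \cdot 7 = 0$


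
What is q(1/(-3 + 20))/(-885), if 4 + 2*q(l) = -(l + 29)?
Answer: 281/15045 ≈ 0.018677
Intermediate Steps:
q(l) = -33/2 - l/2 (q(l) = -2 + (-(l + 29))/2 = -2 + (-(29 + l))/2 = -2 + (-29 - l)/2 = -2 + (-29/2 - l/2) = -33/2 - l/2)
q(1/(-3 + 20))/(-885) = (-33/2 - 1/(2*(-3 + 20)))/(-885) = (-33/2 - 1/2/17)*(-1/885) = (-33/2 - 1/2*1/17)*(-1/885) = (-33/2 - 1/34)*(-1/885) = -281/17*(-1/885) = 281/15045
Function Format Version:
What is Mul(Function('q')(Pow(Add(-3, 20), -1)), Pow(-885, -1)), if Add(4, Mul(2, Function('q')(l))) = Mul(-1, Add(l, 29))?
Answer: Rational(281, 15045) ≈ 0.018677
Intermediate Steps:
Function('q')(l) = Add(Rational(-33, 2), Mul(Rational(-1, 2), l)) (Function('q')(l) = Add(-2, Mul(Rational(1, 2), Mul(-1, Add(l, 29)))) = Add(-2, Mul(Rational(1, 2), Mul(-1, Add(29, l)))) = Add(-2, Mul(Rational(1, 2), Add(-29, Mul(-1, l)))) = Add(-2, Add(Rational(-29, 2), Mul(Rational(-1, 2), l))) = Add(Rational(-33, 2), Mul(Rational(-1, 2), l)))
Mul(Function('q')(Pow(Add(-3, 20), -1)), Pow(-885, -1)) = Mul(Add(Rational(-33, 2), Mul(Rational(-1, 2), Pow(Add(-3, 20), -1))), Pow(-885, -1)) = Mul(Add(Rational(-33, 2), Mul(Rational(-1, 2), Pow(17, -1))), Rational(-1, 885)) = Mul(Add(Rational(-33, 2), Mul(Rational(-1, 2), Rational(1, 17))), Rational(-1, 885)) = Mul(Add(Rational(-33, 2), Rational(-1, 34)), Rational(-1, 885)) = Mul(Rational(-281, 17), Rational(-1, 885)) = Rational(281, 15045)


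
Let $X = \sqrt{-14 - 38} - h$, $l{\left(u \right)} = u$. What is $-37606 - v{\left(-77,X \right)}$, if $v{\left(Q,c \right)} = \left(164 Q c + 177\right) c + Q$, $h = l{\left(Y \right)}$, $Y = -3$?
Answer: $-581064 + 151182 i \sqrt{13} \approx -5.8106 \cdot 10^{5} + 5.4509 \cdot 10^{5} i$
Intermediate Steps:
$h = -3$
$X = 3 + 2 i \sqrt{13}$ ($X = \sqrt{-14 - 38} - -3 = \sqrt{-52} + 3 = 2 i \sqrt{13} + 3 = 3 + 2 i \sqrt{13} \approx 3.0 + 7.2111 i$)
$v{\left(Q,c \right)} = Q + c \left(177 + 164 Q c\right)$ ($v{\left(Q,c \right)} = \left(164 Q c + 177\right) c + Q = \left(177 + 164 Q c\right) c + Q = c \left(177 + 164 Q c\right) + Q = Q + c \left(177 + 164 Q c\right)$)
$-37606 - v{\left(-77,X \right)} = -37606 - \left(-77 + 177 \left(3 + 2 i \sqrt{13}\right) + 164 \left(-77\right) \left(3 + 2 i \sqrt{13}\right)^{2}\right) = -37606 - \left(-77 + \left(531 + 354 i \sqrt{13}\right) - 12628 \left(3 + 2 i \sqrt{13}\right)^{2}\right) = -37606 - \left(454 - 12628 \left(3 + 2 i \sqrt{13}\right)^{2} + 354 i \sqrt{13}\right) = -38060 + 12628 \left(3 + 2 i \sqrt{13}\right)^{2} - 354 i \sqrt{13}$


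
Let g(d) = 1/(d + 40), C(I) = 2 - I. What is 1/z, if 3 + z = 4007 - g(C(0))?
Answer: 42/168167 ≈ 0.00024975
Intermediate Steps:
g(d) = 1/(40 + d)
z = 168167/42 (z = -3 + (4007 - 1/(40 + (2 - 1*0))) = -3 + (4007 - 1/(40 + (2 + 0))) = -3 + (4007 - 1/(40 + 2)) = -3 + (4007 - 1/42) = -3 + 168293/42 = 168167/42 ≈ 4004.0)
1/z = 1/(168167/42) = 42/168167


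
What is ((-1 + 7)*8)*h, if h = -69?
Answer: -3312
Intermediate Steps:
((-1 + 7)*8)*h = ((-1 + 7)*8)*(-69) = (6*8)*(-69) = 48*(-69) = -3312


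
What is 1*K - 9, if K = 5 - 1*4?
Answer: -8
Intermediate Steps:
K = 1 (K = 5 - 4 = 1)
1*K - 9 = 1*1 - 9 = 1 - 9 = -8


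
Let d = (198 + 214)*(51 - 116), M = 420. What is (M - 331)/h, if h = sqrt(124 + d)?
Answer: -89*I*sqrt(34)/952 ≈ -0.54512*I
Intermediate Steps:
d = -26780 (d = 412*(-65) = -26780)
h = 28*I*sqrt(34) (h = sqrt(124 - 26780) = sqrt(-26656) = 28*I*sqrt(34) ≈ 163.27*I)
(M - 331)/h = (420 - 331)/((28*I*sqrt(34))) = 89*(-I*sqrt(34)/952) = -89*I*sqrt(34)/952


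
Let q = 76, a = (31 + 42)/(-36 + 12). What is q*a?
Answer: -1387/6 ≈ -231.17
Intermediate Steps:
a = -73/24 (a = 73/(-24) = 73*(-1/24) = -73/24 ≈ -3.0417)
q*a = 76*(-73/24) = -1387/6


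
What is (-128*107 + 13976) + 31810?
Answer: 32090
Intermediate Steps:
(-128*107 + 13976) + 31810 = (-13696 + 13976) + 31810 = 280 + 31810 = 32090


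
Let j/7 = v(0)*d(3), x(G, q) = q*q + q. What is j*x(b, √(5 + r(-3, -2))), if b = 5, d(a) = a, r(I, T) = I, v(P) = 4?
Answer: 168 + 84*√2 ≈ 286.79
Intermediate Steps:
x(G, q) = q + q² (x(G, q) = q² + q = q + q²)
j = 84 (j = 7*(4*3) = 7*12 = 84)
j*x(b, √(5 + r(-3, -2))) = 84*(√(5 - 3)*(1 + √(5 - 3))) = 84*(√2*(1 + √2)) = 84*√2*(1 + √2)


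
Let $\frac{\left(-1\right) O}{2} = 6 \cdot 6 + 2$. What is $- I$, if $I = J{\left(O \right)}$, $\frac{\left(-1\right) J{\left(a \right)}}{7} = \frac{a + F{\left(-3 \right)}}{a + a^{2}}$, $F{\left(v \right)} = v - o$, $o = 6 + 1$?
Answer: $- \frac{301}{2850} \approx -0.10561$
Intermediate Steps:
$o = 7$
$F{\left(v \right)} = -7 + v$ ($F{\left(v \right)} = v - 7 = -7 + v$)
$O = -76$ ($O = - 2 \left(6 \cdot 6 + 2\right) = - 2 \left(36 + 2\right) = \left(-2\right) 38 = -76$)
$J{\left(a \right)} = - \frac{7 \left(-10 + a\right)}{a + a^{2}}$ ($J{\left(a \right)} = - 7 \frac{a - 10}{a + a^{2}} = - 7 \frac{-10 + a}{a + a^{2}} = - \frac{7 \left(-10 + a\right)}{a + a^{2}}$)
$I = \frac{301}{2850}$ ($I = \frac{7 \left(10 - -76\right)}{\left(-76\right) \left(1 - 76\right)} = 7 \left(- \frac{1}{76}\right) \frac{1}{-75} \left(10 + 76\right) = 7 \left(- \frac{1}{76}\right) \left(- \frac{1}{75}\right) 86 = \frac{301}{2850} \approx 0.10561$)
$- I = \left(-1\right) \frac{301}{2850} = - \frac{301}{2850}$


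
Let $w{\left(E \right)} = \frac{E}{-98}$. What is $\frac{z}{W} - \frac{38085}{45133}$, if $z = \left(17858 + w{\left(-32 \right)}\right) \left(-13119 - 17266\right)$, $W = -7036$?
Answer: $\frac{600005919138975}{7780116806} \approx 77120.0$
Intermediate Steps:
$w{\left(E \right)} = - \frac{E}{98}$ ($w{\left(E \right)} = E \left(- \frac{1}{98}\right) = - \frac{E}{98}$)
$z = - \frac{26588637330}{49}$ ($z = \left(17858 - - \frac{16}{49}\right) \left(-13119 - 17266\right) = \left(17858 + \frac{16}{49}\right) \left(-30385\right) = \frac{875058}{49} \left(-30385\right) = - \frac{26588637330}{49} \approx -5.4262 \cdot 10^{8}$)
$\frac{z}{W} - \frac{38085}{45133} = - \frac{26588637330}{49 \left(-7036\right)} - \frac{38085}{45133} = \left(- \frac{26588637330}{49}\right) \left(- \frac{1}{7036}\right) - \frac{38085}{45133} = \frac{13294318665}{172382} - \frac{38085}{45133} = \frac{600005919138975}{7780116806}$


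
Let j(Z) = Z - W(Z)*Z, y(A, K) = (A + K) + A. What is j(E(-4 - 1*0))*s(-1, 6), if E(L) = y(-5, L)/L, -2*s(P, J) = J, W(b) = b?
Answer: 105/4 ≈ 26.250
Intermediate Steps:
y(A, K) = K + 2*A
s(P, J) = -J/2
E(L) = (-10 + L)/L (E(L) = (L + 2*(-5))/L = (L - 10)/L = (-10 + L)/L)
j(Z) = Z - Z² (j(Z) = Z - Z*Z = Z - Z²)
j(E(-4 - 1*0))*s(-1, 6) = (((-10 + (-4 - 1*0))/(-4 - 1*0))*(1 - (-10 + (-4 - 1*0))/(-4 - 1*0)))*(-½*6) = (((-10 + (-4 + 0))/(-4 + 0))*(1 - (-10 + (-4 + 0))/(-4 + 0)))*(-3) = (((-10 - 4)/(-4))*(1 - (-10 - 4)/(-4)))*(-3) = ((-¼*(-14))*(1 - (-1)*(-14)/4))*(-3) = (7*(1 - 1*7/2)/2)*(-3) = (7*(1 - 7/2)/2)*(-3) = ((7/2)*(-5/2))*(-3) = -35/4*(-3) = 105/4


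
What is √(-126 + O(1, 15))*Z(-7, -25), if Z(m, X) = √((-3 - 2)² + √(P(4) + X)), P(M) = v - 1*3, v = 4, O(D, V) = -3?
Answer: I*√129*√(25 + 2*I*√6) ≈ -5.5379 + 57.058*I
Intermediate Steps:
P(M) = 1 (P(M) = 4 - 1*3 = 4 - 3 = 1)
Z(m, X) = √(25 + √(1 + X)) (Z(m, X) = √((-3 - 2)² + √(1 + X)) = √((-5)² + √(1 + X)) = √(25 + √(1 + X)))
√(-126 + O(1, 15))*Z(-7, -25) = √(-126 - 3)*√(25 + √(1 - 25)) = √(-129)*√(25 + √(-24)) = (I*√129)*√(25 + 2*I*√6) = I*√129*√(25 + 2*I*√6)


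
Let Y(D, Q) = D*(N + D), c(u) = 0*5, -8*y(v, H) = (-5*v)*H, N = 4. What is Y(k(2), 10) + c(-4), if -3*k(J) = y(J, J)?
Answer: -95/36 ≈ -2.6389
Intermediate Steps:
y(v, H) = 5*H*v/8 (y(v, H) = -(-5*v)*H/8 = -(-5)*H*v/8 = 5*H*v/8)
k(J) = -5*J**2/24 (k(J) = -5*J*J/24 = -5*J**2/24)
c(u) = 0
Y(D, Q) = D*(4 + D)
Y(k(2), 10) + c(-4) = (-5/24*2**2)*(4 - 5/24*2**2) + 0 = (-5/24*4)*(4 - 5/24*4) + 0 = -5*(4 - 5/6)/6 + 0 = -5/6*19/6 + 0 = -95/36 + 0 = -95/36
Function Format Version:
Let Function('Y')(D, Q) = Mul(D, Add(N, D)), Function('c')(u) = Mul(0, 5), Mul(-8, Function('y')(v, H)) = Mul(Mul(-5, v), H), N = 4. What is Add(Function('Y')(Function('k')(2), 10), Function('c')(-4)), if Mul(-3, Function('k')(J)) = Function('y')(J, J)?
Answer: Rational(-95, 36) ≈ -2.6389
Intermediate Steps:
Function('y')(v, H) = Mul(Rational(5, 8), H, v) (Function('y')(v, H) = Mul(Rational(-1, 8), Mul(Mul(-5, v), H)) = Mul(Rational(-1, 8), Mul(-5, H, v)) = Mul(Rational(5, 8), H, v))
Function('k')(J) = Mul(Rational(-5, 24), Pow(J, 2)) (Function('k')(J) = Mul(Rational(-1, 3), Mul(Rational(5, 8), J, J)) = Mul(Rational(-1, 3), Mul(Rational(5, 8), Pow(J, 2))) = Mul(Rational(-5, 24), Pow(J, 2)))
Function('c')(u) = 0
Function('Y')(D, Q) = Mul(D, Add(4, D))
Add(Function('Y')(Function('k')(2), 10), Function('c')(-4)) = Add(Mul(Mul(Rational(-5, 24), Pow(2, 2)), Add(4, Mul(Rational(-5, 24), Pow(2, 2)))), 0) = Add(Mul(Mul(Rational(-5, 24), 4), Add(4, Mul(Rational(-5, 24), 4))), 0) = Add(Mul(Rational(-5, 6), Add(4, Rational(-5, 6))), 0) = Add(Mul(Rational(-5, 6), Rational(19, 6)), 0) = Add(Rational(-95, 36), 0) = Rational(-95, 36)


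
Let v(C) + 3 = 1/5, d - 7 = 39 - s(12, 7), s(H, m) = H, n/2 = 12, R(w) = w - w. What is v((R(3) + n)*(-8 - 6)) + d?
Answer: 156/5 ≈ 31.200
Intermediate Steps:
R(w) = 0
n = 24 (n = 2*12 = 24)
d = 34 (d = 7 + (39 - 1*12) = 7 + (39 - 12) = 7 + 27 = 34)
v(C) = -14/5 (v(C) = -3 + 1/5 = -3 + ⅕ = -14/5)
v((R(3) + n)*(-8 - 6)) + d = -14/5 + 34 = 156/5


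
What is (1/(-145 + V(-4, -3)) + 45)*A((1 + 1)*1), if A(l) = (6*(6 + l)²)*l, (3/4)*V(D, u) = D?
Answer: 15584256/451 ≈ 34555.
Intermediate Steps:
V(D, u) = 4*D/3
A(l) = 6*l*(6 + l)²
(1/(-145 + V(-4, -3)) + 45)*A((1 + 1)*1) = (1/(-145 + (4/3)*(-4)) + 45)*(6*((1 + 1)*1)*(6 + (1 + 1)*1)²) = (1/(-145 - 16/3) + 45)*(6*(2*1)*(6 + 2*1)²) = (1/(-451/3) + 45)*(6*2*(6 + 2)²) = (-3/451 + 45)*(6*2*8²) = 20292*(6*2*64)/451 = (20292/451)*768 = 15584256/451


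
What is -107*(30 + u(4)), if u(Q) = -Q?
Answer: -2782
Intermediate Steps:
-107*(30 + u(4)) = -107*(30 - 1*4) = -107*(30 - 4) = -107*26 = -2782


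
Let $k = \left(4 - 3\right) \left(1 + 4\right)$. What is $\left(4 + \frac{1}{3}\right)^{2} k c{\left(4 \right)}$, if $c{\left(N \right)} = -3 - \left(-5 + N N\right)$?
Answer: $- \frac{11830}{9} \approx -1314.4$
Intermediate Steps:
$k = 5$ ($k = 1 \cdot 5 = 5$)
$c{\left(N \right)} = 2 - N^{2}$ ($c{\left(N \right)} = -3 - \left(-5 + N^{2}\right) = 2 - N^{2}$)
$\left(4 + \frac{1}{3}\right)^{2} k c{\left(4 \right)} = \left(4 + \frac{1}{3}\right)^{2} \cdot 5 \left(2 - 4^{2}\right) = \left(4 + \frac{1}{3}\right)^{2} \cdot 5 \left(2 - 16\right) = \left(\frac{13}{3}\right)^{2} \cdot 5 \left(2 - 16\right) = \frac{169}{9} \cdot 5 \left(-14\right) = \frac{845}{9} \left(-14\right) = - \frac{11830}{9}$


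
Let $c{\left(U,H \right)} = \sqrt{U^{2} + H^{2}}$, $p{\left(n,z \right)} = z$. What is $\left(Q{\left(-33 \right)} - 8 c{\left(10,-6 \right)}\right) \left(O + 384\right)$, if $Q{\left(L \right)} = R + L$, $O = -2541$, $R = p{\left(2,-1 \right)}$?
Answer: $73338 + 34512 \sqrt{34} \approx 2.7458 \cdot 10^{5}$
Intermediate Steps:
$R = -1$
$c{\left(U,H \right)} = \sqrt{H^{2} + U^{2}}$
$Q{\left(L \right)} = -1 + L$
$\left(Q{\left(-33 \right)} - 8 c{\left(10,-6 \right)}\right) \left(O + 384\right) = \left(\left(-1 - 33\right) - 8 \sqrt{\left(-6\right)^{2} + 10^{2}}\right) \left(-2541 + 384\right) = \left(-34 - 8 \sqrt{36 + 100}\right) \left(-2157\right) = \left(-34 - 8 \sqrt{136}\right) \left(-2157\right) = \left(-34 - 8 \cdot 2 \sqrt{34}\right) \left(-2157\right) = \left(-34 - 16 \sqrt{34}\right) \left(-2157\right) = 73338 + 34512 \sqrt{34}$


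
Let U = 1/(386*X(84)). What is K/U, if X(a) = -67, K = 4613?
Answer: -119301406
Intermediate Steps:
U = -1/25862 (U = 1/(386*(-67)) = (1/386)*(-1/67) = -1/25862 ≈ -3.8667e-5)
K/U = 4613/(-1/25862) = 4613*(-25862) = -119301406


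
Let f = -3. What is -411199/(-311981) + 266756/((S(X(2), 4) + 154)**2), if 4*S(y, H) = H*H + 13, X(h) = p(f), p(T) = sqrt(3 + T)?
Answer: 1502633922151/129791895525 ≈ 11.577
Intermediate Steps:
X(h) = 0 (X(h) = sqrt(3 - 3) = sqrt(0) = 0)
S(y, H) = 13/4 + H**2/4 (S(y, H) = (H*H + 13)/4 = (H**2 + 13)/4 = (13 + H**2)/4 = 13/4 + H**2/4)
-411199/(-311981) + 266756/((S(X(2), 4) + 154)**2) = -411199/(-311981) + 266756/(((13/4 + (1/4)*4**2) + 154)**2) = -411199*(-1/311981) + 266756/(((13/4 + (1/4)*16) + 154)**2) = 411199/311981 + 266756/(((13/4 + 4) + 154)**2) = 411199/311981 + 266756/((29/4 + 154)**2) = 411199/311981 + 266756/((645/4)**2) = 411199/311981 + 266756/(416025/16) = 411199/311981 + 266756*(16/416025) = 411199/311981 + 4268096/416025 = 1502633922151/129791895525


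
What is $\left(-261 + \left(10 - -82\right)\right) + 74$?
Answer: $-95$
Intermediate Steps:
$\left(-261 + \left(10 - -82\right)\right) + 74 = \left(-261 + \left(10 + 82\right)\right) + 74 = \left(-261 + 92\right) + 74 = -169 + 74 = -95$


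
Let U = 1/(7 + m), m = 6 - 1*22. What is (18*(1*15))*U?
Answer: -30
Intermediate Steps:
m = -16 (m = 6 - 22 = -16)
U = -⅑ (U = 1/(7 - 16) = 1/(-9) = -⅑ ≈ -0.11111)
(18*(1*15))*U = (18*(1*15))*(-⅑) = (18*15)*(-⅑) = 270*(-⅑) = -30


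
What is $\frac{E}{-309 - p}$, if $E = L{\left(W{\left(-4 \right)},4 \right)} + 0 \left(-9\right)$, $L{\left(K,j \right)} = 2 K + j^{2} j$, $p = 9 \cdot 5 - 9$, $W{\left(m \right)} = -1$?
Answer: $- \frac{62}{345} \approx -0.17971$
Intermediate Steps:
$p = 36$ ($p = 45 - 9 = 36$)
$L{\left(K,j \right)} = j^{3} + 2 K$ ($L{\left(K,j \right)} = 2 K + j^{3} = j^{3} + 2 K$)
$E = 62$ ($E = \left(4^{3} + 2 \left(-1\right)\right) + 0 \left(-9\right) = \left(64 - 2\right) + 0 = 62 + 0 = 62$)
$\frac{E}{-309 - p} = \frac{62}{-309 - 36} = \frac{62}{-345} = 62 \left(- \frac{1}{345}\right) = - \frac{62}{345}$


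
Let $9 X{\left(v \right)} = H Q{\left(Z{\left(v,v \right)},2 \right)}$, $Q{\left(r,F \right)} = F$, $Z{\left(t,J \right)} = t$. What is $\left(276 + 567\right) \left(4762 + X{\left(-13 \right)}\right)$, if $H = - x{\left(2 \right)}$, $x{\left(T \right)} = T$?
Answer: $\frac{12041974}{3} \approx 4.014 \cdot 10^{6}$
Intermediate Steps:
$H = -2$ ($H = \left(-1\right) 2 = -2$)
$X{\left(v \right)} = - \frac{4}{9}$ ($X{\left(v \right)} = \frac{\left(-2\right) 2}{9} = \frac{1}{9} \left(-4\right) = - \frac{4}{9}$)
$\left(276 + 567\right) \left(4762 + X{\left(-13 \right)}\right) = \left(276 + 567\right) \left(4762 - \frac{4}{9}\right) = 843 \cdot \frac{42854}{9} = \frac{12041974}{3}$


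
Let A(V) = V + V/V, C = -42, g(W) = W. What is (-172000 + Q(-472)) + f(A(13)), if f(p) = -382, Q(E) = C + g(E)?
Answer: -172896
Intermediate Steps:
A(V) = 1 + V (A(V) = V + 1 = 1 + V)
Q(E) = -42 + E
(-172000 + Q(-472)) + f(A(13)) = (-172000 + (-42 - 472)) - 382 = (-172000 - 514) - 382 = -172514 - 382 = -172896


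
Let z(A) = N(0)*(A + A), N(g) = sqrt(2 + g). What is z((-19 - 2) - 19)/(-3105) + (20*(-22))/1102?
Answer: -220/551 + 16*sqrt(2)/621 ≈ -0.36284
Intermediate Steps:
z(A) = 2*A*sqrt(2) (z(A) = sqrt(2 + 0)*(A + A) = sqrt(2)*(2*A) = 2*A*sqrt(2))
z((-19 - 2) - 19)/(-3105) + (20*(-22))/1102 = (2*((-19 - 2) - 19)*sqrt(2))/(-3105) + (20*(-22))/1102 = (2*(-21 - 19)*sqrt(2))*(-1/3105) - 440*1/1102 = (2*(-40)*sqrt(2))*(-1/3105) - 220/551 = -80*sqrt(2)*(-1/3105) - 220/551 = 16*sqrt(2)/621 - 220/551 = -220/551 + 16*sqrt(2)/621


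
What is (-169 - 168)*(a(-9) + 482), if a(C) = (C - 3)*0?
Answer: -162434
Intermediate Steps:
a(C) = 0 (a(C) = (-3 + C)*0 = 0)
(-169 - 168)*(a(-9) + 482) = (-169 - 168)*(0 + 482) = -337*482 = -162434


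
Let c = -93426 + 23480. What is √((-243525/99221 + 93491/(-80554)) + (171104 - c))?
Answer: √15398628574867691778907126/7992648434 ≈ 490.96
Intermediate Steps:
c = -69946
√((-243525/99221 + 93491/(-80554)) + (171104 - c)) = √((-243525/99221 + 93491/(-80554)) + (171104 - 1*(-69946))) = √((-243525*1/99221 + 93491*(-1/80554)) + (171104 + 69946)) = √((-243525/99221 - 93491/80554) + 241050) = √(-28893183361/7992648434 + 241050) = √(1926599011832339/7992648434) = √15398628574867691778907126/7992648434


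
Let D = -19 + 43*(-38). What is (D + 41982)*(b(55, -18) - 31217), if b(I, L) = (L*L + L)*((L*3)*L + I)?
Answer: 11414921805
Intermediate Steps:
b(I, L) = (I + 3*L²)*(L + L²) (b(I, L) = (L² + L)*((3*L)*L + I) = (L + L²)*(3*L² + I) = (L + L²)*(I + 3*L²) = (I + 3*L²)*(L + L²))
D = -1653 (D = -19 - 1634 = -1653)
(D + 41982)*(b(55, -18) - 31217) = (-1653 + 41982)*(-18*(55 + 3*(-18)² + 3*(-18)³ + 55*(-18)) - 31217) = 40329*(-18*(55 + 3*324 + 3*(-5832) - 990) - 31217) = 40329*(-18*(55 + 972 - 17496 - 990) - 31217) = 40329*(-18*(-17459) - 31217) = 40329*(314262 - 31217) = 40329*283045 = 11414921805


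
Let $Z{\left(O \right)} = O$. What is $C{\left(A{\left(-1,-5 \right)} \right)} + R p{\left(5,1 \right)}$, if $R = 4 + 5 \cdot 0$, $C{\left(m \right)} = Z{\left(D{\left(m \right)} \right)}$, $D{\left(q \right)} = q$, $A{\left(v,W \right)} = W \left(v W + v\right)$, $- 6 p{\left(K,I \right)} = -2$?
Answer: $- \frac{56}{3} \approx -18.667$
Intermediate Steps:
$p{\left(K,I \right)} = \frac{1}{3}$ ($p{\left(K,I \right)} = \left(- \frac{1}{6}\right) \left(-2\right) = \frac{1}{3}$)
$A{\left(v,W \right)} = W \left(v + W v\right)$ ($A{\left(v,W \right)} = W \left(W v + v\right) = W \left(v + W v\right)$)
$C{\left(m \right)} = m$
$R = 4$ ($R = 4 + 0 = 4$)
$C{\left(A{\left(-1,-5 \right)} \right)} + R p{\left(5,1 \right)} = \left(-5\right) \left(-1\right) \left(1 - 5\right) + 4 \cdot \frac{1}{3} = \left(-5\right) \left(-1\right) \left(-4\right) + \frac{4}{3} = -20 + \frac{4}{3} = - \frac{56}{3}$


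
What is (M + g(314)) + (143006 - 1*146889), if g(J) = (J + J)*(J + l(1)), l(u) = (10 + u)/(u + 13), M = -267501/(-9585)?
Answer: 4335015484/22365 ≈ 1.9383e+5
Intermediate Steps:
M = 89167/3195 (M = -267501*(-1/9585) = 89167/3195 ≈ 27.908)
l(u) = (10 + u)/(13 + u)
g(J) = 2*J*(11/14 + J) (g(J) = (J + J)*(J + (10 + 1)/(13 + 1)) = (2*J)*(J + 11/14) = (2*J)*(11/14 + J) = 2*J*(11/14 + J))
(M + g(314)) + (143006 - 1*146889) = (89167/3195 + (⅐)*314*(11 + 14*314)) + (143006 - 1*146889) = (89167/3195 + (⅐)*314*(11 + 4396)) + (143006 - 146889) = (89167/3195 + (⅐)*314*4407) - 3883 = (89167/3195 + 1383798/7) - 3883 = 4421858779/22365 - 3883 = 4335015484/22365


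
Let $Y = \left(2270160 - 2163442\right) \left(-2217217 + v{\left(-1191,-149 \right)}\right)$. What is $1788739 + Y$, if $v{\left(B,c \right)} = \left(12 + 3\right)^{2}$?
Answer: $-236591163517$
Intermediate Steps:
$v{\left(B,c \right)} = 225$ ($v{\left(B,c \right)} = 15^{2} = 225$)
$Y = -236592952256$ ($Y = \left(2270160 - 2163442\right) \left(-2217217 + 225\right) = 106718 \left(-2216992\right) = -236592952256$)
$1788739 + Y = 1788739 - 236592952256 = -236591163517$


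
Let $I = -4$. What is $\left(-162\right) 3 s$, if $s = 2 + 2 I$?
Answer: $2916$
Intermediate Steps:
$s = -6$ ($s = 2 + 2 \left(-4\right) = 2 - 8 = -6$)
$\left(-162\right) 3 s = \left(-162\right) 3 \left(-6\right) = \left(-486\right) \left(-6\right) = 2916$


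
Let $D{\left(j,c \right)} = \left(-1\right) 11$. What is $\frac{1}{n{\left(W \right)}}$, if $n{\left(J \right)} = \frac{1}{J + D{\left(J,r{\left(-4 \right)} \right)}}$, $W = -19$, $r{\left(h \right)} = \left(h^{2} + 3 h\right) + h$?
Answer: $-30$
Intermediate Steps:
$r{\left(h \right)} = h^{2} + 4 h$
$D{\left(j,c \right)} = -11$
$n{\left(J \right)} = \frac{1}{-11 + J}$ ($n{\left(J \right)} = \frac{1}{J - 11} = \frac{1}{-11 + J}$)
$\frac{1}{n{\left(W \right)}} = \frac{1}{\frac{1}{-11 - 19}} = \frac{1}{\frac{1}{-30}} = \frac{1}{- \frac{1}{30}} = -30$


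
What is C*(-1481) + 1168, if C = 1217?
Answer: -1801209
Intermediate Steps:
C*(-1481) + 1168 = 1217*(-1481) + 1168 = -1802377 + 1168 = -1801209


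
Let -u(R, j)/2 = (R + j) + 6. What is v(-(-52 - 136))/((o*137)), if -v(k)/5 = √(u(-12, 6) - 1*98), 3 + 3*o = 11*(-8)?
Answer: 15*I*√2/1781 ≈ 0.011911*I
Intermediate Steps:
o = -91/3 (o = -1 + (11*(-8))/3 = -1 + (⅓)*(-88) = -1 - 88/3 = -91/3 ≈ -30.333)
u(R, j) = -12 - 2*R - 2*j (u(R, j) = -2*((R + j) + 6) = -2*(6 + R + j) = -12 - 2*R - 2*j)
v(k) = -35*I*√2 (v(k) = -5*√((-12 - 2*(-12) - 2*6) - 1*98) = -5*√((-12 + 24 - 12) - 98) = -5*√(0 - 98) = -35*I*√2)
v(-(-52 - 136))/((o*137)) = (-35*I*√2)/((-91/3*137)) = (-35*I*√2)/(-12467/3) = -35*I*√2*(-3/12467) = 15*I*√2/1781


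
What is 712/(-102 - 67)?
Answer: -712/169 ≈ -4.2130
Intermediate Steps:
712/(-102 - 67) = 712/(-169) = -1/169*712 = -712/169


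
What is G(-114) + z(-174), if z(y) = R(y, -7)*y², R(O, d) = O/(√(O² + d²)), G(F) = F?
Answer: -114 - 5268024*√1213/6065 ≈ -30366.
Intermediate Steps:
R(O, d) = O/√(O² + d²)
z(y) = y³/√(49 + y²) (z(y) = (y/√(y² + (-7)²))*y² = (y/√(y² + 49))*y² = (y/√(49 + y²))*y² = y³/√(49 + y²))
G(-114) + z(-174) = -114 + (-174)³/√(49 + (-174)²) = -114 - 5268024/√(49 + 30276) = -114 - 5268024*√1213/6065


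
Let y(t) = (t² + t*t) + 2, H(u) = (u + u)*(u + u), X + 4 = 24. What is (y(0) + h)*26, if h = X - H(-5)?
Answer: -2028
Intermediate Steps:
X = 20 (X = -4 + 24 = 20)
H(u) = 4*u² (H(u) = (2*u)*(2*u) = 4*u²)
y(t) = 2 + 2*t² (y(t) = (t² + t²) + 2 = 2*t² + 2 = 2 + 2*t²)
h = -80 (h = 20 - 4*(-5)² = 20 - 4*25 = 20 - 1*100 = 20 - 100 = -80)
(y(0) + h)*26 = ((2 + 2*0²) - 80)*26 = ((2 + 2*0) - 80)*26 = ((2 + 0) - 80)*26 = (2 - 80)*26 = -78*26 = -2028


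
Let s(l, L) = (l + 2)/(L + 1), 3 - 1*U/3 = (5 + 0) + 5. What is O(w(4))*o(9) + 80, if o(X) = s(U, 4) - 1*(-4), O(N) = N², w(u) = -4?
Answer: 416/5 ≈ 83.200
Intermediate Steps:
U = -21 (U = 9 - 3*((5 + 0) + 5) = 9 - 3*(5 + 5) = 9 - 3*10 = 9 - 30 = -21)
s(l, L) = (2 + l)/(1 + L)
o(X) = ⅕ (o(X) = (2 - 21)/(1 + 4) - 1*(-4) = -19/5 + 4 = ⅕)
O(w(4))*o(9) + 80 = (-4)²*(⅕) + 80 = 16*(⅕) + 80 = 16/5 + 80 = 416/5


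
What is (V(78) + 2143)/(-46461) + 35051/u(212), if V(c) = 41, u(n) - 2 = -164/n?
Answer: 28770199041/1006655 ≈ 28580.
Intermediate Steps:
u(n) = 2 - 164/n
(V(78) + 2143)/(-46461) + 35051/u(212) = (41 + 2143)/(-46461) + 35051/(2 - 164/212) = 2184*(-1/46461) + 35051/(2 - 164*1/212) = -728/15487 + 35051/(2 - 41/53) = -728/15487 + 35051/(65/53) = -728/15487 + 35051*(53/65) = -728/15487 + 1857703/65 = 28770199041/1006655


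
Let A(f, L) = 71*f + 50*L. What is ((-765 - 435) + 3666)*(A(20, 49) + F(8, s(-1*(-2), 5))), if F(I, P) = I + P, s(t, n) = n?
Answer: 9575478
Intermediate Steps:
A(f, L) = 50*L + 71*f
((-765 - 435) + 3666)*(A(20, 49) + F(8, s(-1*(-2), 5))) = ((-765 - 435) + 3666)*((50*49 + 71*20) + (8 + 5)) = (-1200 + 3666)*((2450 + 1420) + 13) = 2466*(3870 + 13) = 2466*3883 = 9575478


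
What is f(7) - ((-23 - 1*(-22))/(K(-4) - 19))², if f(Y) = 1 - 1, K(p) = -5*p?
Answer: -1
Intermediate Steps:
f(Y) = 0
f(7) - ((-23 - 1*(-22))/(K(-4) - 19))² = 0 - ((-23 - 1*(-22))/(-5*(-4) - 19))² = 0 - ((-23 + 22)/(20 - 19))² = 0 - (-1/1)² = 0 - (-1*1)² = 0 - 1*(-1)² = 0 - 1*1 = 0 - 1 = -1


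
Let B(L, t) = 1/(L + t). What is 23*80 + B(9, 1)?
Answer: 18401/10 ≈ 1840.1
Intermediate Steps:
23*80 + B(9, 1) = 23*80 + 1/(9 + 1) = 1840 + 1/10 = 18401/10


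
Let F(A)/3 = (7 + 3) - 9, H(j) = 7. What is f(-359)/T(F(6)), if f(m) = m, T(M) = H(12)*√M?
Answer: -359*√3/21 ≈ -29.610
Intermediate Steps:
F(A) = 3 (F(A) = 3*((7 + 3) - 9) = 3*(10 - 9) = 3*1 = 3)
T(M) = 7*√M
f(-359)/T(F(6)) = -359*√3/21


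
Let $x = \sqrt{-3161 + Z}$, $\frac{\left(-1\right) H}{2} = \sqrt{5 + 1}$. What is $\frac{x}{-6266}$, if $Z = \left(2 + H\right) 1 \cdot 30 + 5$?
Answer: $- \frac{i \sqrt{774 + 15 \sqrt{6}}}{3133} \approx - 0.0090883 i$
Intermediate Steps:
$H = - 2 \sqrt{6}$ ($H = - 2 \sqrt{5 + 1} = - 2 \sqrt{6} \approx -4.899$)
$Z = 65 - 60 \sqrt{6}$ ($Z = \left(2 - 2 \sqrt{6}\right) 1 \cdot 30 + 5 = \left(2 - 2 \sqrt{6}\right) 30 + 5 = \left(60 - 60 \sqrt{6}\right) + 5 = 65 - 60 \sqrt{6} \approx -81.969$)
$x = \sqrt{-3096 - 60 \sqrt{6}}$ ($x = \sqrt{-3161 + \left(65 - 60 \sqrt{6}\right)} = \sqrt{-3096 - 60 \sqrt{6}} \approx 56.947 i$)
$\frac{x}{-6266} = \frac{2 \sqrt{-774 - 15 \sqrt{6}}}{-6266} = 2 \sqrt{-774 - 15 \sqrt{6}} \left(- \frac{1}{6266}\right) = - \frac{\sqrt{-774 - 15 \sqrt{6}}}{3133}$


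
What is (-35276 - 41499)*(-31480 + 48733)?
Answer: -1324599075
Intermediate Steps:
(-35276 - 41499)*(-31480 + 48733) = -76775*17253 = -1324599075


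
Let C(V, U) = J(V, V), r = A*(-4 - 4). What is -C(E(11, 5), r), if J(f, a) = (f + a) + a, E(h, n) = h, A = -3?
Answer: -33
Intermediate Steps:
J(f, a) = f + 2*a (J(f, a) = (a + f) + a = f + 2*a)
r = 24 (r = -3*(-4 - 4) = -3*(-8) = 24)
C(V, U) = 3*V (C(V, U) = V + 2*V = 3*V)
-C(E(11, 5), r) = -3*11 = -1*33 = -33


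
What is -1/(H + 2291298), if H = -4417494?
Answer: 1/2126196 ≈ 4.7032e-7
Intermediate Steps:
-1/(H + 2291298) = -1/(-4417494 + 2291298) = -1/(-2126196) = -1*(-1/2126196) = 1/2126196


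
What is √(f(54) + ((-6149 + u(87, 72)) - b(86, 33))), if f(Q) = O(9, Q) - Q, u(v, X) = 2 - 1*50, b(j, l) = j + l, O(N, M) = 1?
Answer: I*√6369 ≈ 79.806*I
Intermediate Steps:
u(v, X) = -48 (u(v, X) = 2 - 50 = -48)
f(Q) = 1 - Q
√(f(54) + ((-6149 + u(87, 72)) - b(86, 33))) = √((1 - 1*54) + ((-6149 - 48) - (86 + 33))) = √((1 - 54) + (-6197 - 1*119)) = √(-53 + (-6197 - 119)) = √(-53 - 6316) = √(-6369) = I*√6369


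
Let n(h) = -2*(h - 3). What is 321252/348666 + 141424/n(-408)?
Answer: 4131150794/23883621 ≈ 172.97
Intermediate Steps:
n(h) = 6 - 2*h (n(h) = -2*(-3 + h) = 6 - 2*h)
321252/348666 + 141424/n(-408) = 321252/348666 + 141424/(6 - 2*(-408)) = 321252*(1/348666) + 141424/(6 + 816) = 53542/58111 + 141424/822 = 53542/58111 + 141424*(1/822) = 53542/58111 + 70712/411 = 4131150794/23883621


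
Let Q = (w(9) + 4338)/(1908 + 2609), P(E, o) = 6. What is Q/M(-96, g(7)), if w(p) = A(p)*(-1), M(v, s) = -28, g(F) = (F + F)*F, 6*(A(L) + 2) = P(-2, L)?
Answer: -4339/126476 ≈ -0.034307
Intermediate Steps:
A(L) = -1 (A(L) = -2 + (⅙)*6 = -2 + 1 = -1)
g(F) = 2*F² (g(F) = (2*F)*F = 2*F²)
w(p) = 1 (w(p) = -1*(-1) = 1)
Q = 4339/4517 (Q = (1 + 4338)/(1908 + 2609) = 4339/4517 ≈ 0.96059)
Q/M(-96, g(7)) = (4339/4517)/(-28) = (4339/4517)*(-1/28) = -4339/126476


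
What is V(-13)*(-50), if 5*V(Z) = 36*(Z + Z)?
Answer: 9360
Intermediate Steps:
V(Z) = 72*Z/5 (V(Z) = (36*(Z + Z))/5 = (36*(2*Z))/5 = (72*Z)/5 = 72*Z/5)
V(-13)*(-50) = ((72/5)*(-13))*(-50) = -936/5*(-50) = 9360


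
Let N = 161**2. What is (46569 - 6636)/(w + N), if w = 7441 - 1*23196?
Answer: 2349/598 ≈ 3.9281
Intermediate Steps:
N = 25921
w = -15755 (w = 7441 - 23196 = -15755)
(46569 - 6636)/(w + N) = (46569 - 6636)/(-15755 + 25921) = 39933/10166 = 39933*(1/10166) = 2349/598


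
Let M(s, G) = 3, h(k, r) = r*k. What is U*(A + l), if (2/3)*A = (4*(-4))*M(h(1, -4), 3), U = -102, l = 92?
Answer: -2040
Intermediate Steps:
h(k, r) = k*r
A = -72 (A = 3*((4*(-4))*3)/2 = 3*(-16*3)/2 = (3/2)*(-48) = -72)
U*(A + l) = -102*(-72 + 92) = -102*20 = -2040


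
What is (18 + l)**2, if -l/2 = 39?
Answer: 3600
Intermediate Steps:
l = -78 (l = -2*39 = -78)
(18 + l)**2 = (18 - 78)**2 = (-60)**2 = 3600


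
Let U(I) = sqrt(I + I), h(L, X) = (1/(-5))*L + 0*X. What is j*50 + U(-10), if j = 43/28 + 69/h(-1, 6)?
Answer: 242575/14 + 2*I*sqrt(5) ≈ 17327.0 + 4.4721*I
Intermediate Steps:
h(L, X) = -L/5 (h(L, X) = (1*(-1/5))*L + 0 = -L/5 + 0 = -L/5)
U(I) = sqrt(2)*sqrt(I) (U(I) = sqrt(2*I) = sqrt(2)*sqrt(I))
j = 9703/28 (j = 43/28 + 69/((-1/5*(-1))) = 43*(1/28) + 69/(1/5) = 43/28 + 69*5 = 43/28 + 345 = 9703/28 ≈ 346.54)
j*50 + U(-10) = (9703/28)*50 + sqrt(2)*sqrt(-10) = 242575/14 + sqrt(2)*(I*sqrt(10)) = 242575/14 + 2*I*sqrt(5)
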